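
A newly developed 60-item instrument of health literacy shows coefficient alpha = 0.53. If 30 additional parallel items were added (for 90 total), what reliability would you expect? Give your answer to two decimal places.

n = 90/60 = 1.5
Apply the Spearman-Brown prophecy formula, r' = nr / [1 + (n − 1)r]:
r_new = (1.5 × 0.53) / (1 + (1.5 − 1) × 0.53)
     = 0.7950 / 1.2650 = 0.6285

0.63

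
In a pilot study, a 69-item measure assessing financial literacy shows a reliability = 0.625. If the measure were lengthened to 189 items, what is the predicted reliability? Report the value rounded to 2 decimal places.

0.82

Length ratio n = 189/69 = 2.7391
Apply the Spearman-Brown prophecy formula, r' = nr / [1 + (n − 1)r]:
r_new = (2.7391 × 0.625) / (1 + (2.7391 − 1) × 0.625)
     = 1.7119 / 2.0869 = 0.8203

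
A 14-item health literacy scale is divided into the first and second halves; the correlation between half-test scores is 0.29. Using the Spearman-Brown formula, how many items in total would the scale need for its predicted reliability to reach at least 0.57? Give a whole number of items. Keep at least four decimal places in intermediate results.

23

Corrected full-test reliability: r_full = 2 × 0.29 / (1 + 0.29) ≈ 0.4496
Solve Spearman-Brown for n: n = 0.57(1 − 0.4496) / [0.4496(1 − 0.57)] = 1.6228
Items = 1.6228 × 14 ≈ 22.72 → 23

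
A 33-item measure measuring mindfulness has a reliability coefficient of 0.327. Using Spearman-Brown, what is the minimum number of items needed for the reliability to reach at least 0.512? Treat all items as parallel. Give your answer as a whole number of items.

Invert Spearman-Brown to solve for n:
n = r_target (1 − r_old) / [ r_old (1 − r_target) ]
n = 0.512(1 − 0.327) / [0.327(1 − 0.512)]
  = 0.344576 / 0.159576 = 2.1593
So the test needs 2.1593 × 33 ≈ 71.26 items; rounding up, 72.

72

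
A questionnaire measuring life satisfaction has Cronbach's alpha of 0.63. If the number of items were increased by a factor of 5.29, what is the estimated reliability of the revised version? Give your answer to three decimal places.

0.900

Spearman-Brown: r_new = n·r / (1 + (n − 1)·r)
r_new = (5.29 × 0.63) / (1 + (5.29 − 1) × 0.63)
r_new = 3.3327 / 3.7027 ≈ 0.9001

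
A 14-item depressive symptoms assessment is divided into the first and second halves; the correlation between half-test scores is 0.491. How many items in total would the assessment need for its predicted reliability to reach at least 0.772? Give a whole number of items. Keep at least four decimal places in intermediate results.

25

Corrected full-test reliability: r_full = 2 × 0.491 / (1 + 0.491) ≈ 0.6586
n = r_tgt(1 − r_full) / [r_full(1 − r_tgt)] = 0.772 × 0.3414 / (0.6586 × 0.228) ≈ 1.7552
Required items = 1.7552 × 14 = 24.57, so 25 items.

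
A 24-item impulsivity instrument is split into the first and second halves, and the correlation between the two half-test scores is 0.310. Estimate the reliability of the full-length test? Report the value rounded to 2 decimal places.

0.47

r_full = 2r_hh / (1 + r_hh) = 2 × 0.310 / (1 + 0.310)
r_full = 0.6200 / 1.3100 ≈ 0.4733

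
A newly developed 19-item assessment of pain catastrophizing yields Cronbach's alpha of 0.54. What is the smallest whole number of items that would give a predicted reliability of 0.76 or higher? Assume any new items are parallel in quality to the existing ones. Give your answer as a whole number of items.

Invert Spearman-Brown to solve for n:
n = r_target (1 − r_old) / [ r_old (1 − r_target) ]
n = 0.76 × (1 − 0.54) / [ 0.54 × (1 − 0.76) ]
  = 0.3496 / 0.1296 = 2.6975
2.6975 × 19 = 51.25 → 52 items

52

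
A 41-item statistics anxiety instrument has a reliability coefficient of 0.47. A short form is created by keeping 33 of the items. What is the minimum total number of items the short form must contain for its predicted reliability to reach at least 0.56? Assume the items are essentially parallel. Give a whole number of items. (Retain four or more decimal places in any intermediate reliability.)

First, r for the 33-item form: n = 33/41 = 0.8049, so r_33 = 0.8049·0.47/(1 + (0.8049 − 1)·0.47) = 0.4165
Length factor from the short form to reach 0.56: n' = 0.56(1 − 0.4165) / [0.4165(1 − 0.56)] ≈ 1.7830
Total items = 1.7830 × 33 = 58.84, rounded up to 59.

59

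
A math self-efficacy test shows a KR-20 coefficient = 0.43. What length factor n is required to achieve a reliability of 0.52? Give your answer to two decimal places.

1.44

Invert Spearman-Brown to solve for n:
n = r*(1 − r) / [ r (1 − r*) ]
n = 0.52 × (1 − 0.43) / [ 0.43 × (1 − 0.52) ]
  = 0.2964 / 0.2064 = 1.4360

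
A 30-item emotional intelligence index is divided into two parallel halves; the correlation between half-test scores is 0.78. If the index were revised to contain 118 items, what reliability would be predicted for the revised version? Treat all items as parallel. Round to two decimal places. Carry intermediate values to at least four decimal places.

Spearman-Brown correction (n = 2): r_full = 2·0.78/(1 + 0.78) = 0.8764
Then adjust to 118 items: n = 118/30 = 3.9333
r_new = n·r_full / (1 + (n − 1)·r_full) = 3.4471 / 3.5707 ≈ 0.9654

0.97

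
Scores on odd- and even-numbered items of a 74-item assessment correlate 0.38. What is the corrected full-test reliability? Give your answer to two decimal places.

0.55

Apply the Spearman-Brown correction with n = 2:
r_full = 2r_hh / (1 + r_hh) = 2 × 0.38 / (1 + 0.38)
       = 0.7600 / 1.3800 = 0.5507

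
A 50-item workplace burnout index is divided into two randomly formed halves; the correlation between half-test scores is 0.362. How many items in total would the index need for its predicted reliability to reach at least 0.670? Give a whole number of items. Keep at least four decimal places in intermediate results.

90

r_full = 2(0.362)/(1 + 0.362) = 0.5316
n = r_tgt(1 − r_full) / [r_full(1 − r_tgt)] = 0.670 × 0.4684 / (0.5316 × 0.330) ≈ 1.7889
Required items = 1.7889 × 50 = 89.44, so 90 items.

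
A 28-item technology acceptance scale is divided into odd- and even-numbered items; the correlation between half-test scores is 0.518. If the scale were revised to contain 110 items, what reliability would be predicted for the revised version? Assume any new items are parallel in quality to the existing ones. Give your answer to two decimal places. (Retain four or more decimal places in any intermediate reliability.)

Spearman-Brown correction (n = 2): r_full = 2·0.518/(1 + 0.518) = 0.6825
Then adjust to 110 items: n = 110/28 = 3.9286
r_new = n·r_full / (1 + (n − 1)·r_full) = 2.6813 / 2.9988 ≈ 0.8941

0.89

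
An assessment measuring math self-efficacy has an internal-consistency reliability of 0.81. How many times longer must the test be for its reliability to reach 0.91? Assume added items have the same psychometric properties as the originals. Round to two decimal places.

2.37

Rearranging the Spearman-Brown formula for n,
n = r*(1 − r) / [ r (1 − r*) ]
n = 0.91(1 − 0.81) / [0.81(1 − 0.91)]
n = 0.1729 / 0.0729 ≈ 2.3717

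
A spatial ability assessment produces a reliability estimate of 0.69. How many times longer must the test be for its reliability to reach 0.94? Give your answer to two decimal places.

7.04

Spearman-Brown solved for the length factor n:
n = r*(1 − r) / [ r (1 − r*) ]
n = 0.94 × (1 − 0.69) / [ 0.69 × (1 − 0.94) ]
  = 0.2914 / 0.0414 = 7.0386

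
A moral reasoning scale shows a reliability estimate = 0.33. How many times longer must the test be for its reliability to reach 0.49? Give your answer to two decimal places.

1.95

Rearranging the Spearman-Brown formula for n,
n = r_target (1 − r_old) / [ r_old (1 − r_target) ]
n = 0.49(1 − 0.33) / [0.33(1 − 0.49)]
  = 0.3283 / 0.1683 = 1.9507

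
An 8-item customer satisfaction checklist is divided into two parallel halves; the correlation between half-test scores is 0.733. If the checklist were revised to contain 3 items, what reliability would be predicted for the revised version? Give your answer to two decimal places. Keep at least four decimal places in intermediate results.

Full-test reliability from the split-half r: r_full = 2(0.733)/(1 + 0.733) = 0.8459
Length factor from 8 to 3 items: n = 3/8 = 0.3750
r_new = n·r_full / (1 + (n − 1)·r_full) = 0.3172 / 0.4713 ≈ 0.6730

0.67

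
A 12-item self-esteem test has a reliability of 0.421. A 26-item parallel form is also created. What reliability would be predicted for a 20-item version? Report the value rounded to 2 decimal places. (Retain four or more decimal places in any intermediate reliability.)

0.55

The 26-item form is not needed; work directly from the 12-item form with n = 20/12 = 1.6667.
r_{20} = n·r / (1 + (n − 1)·r) = 0.7017 / 1.2807 ≈ 0.5479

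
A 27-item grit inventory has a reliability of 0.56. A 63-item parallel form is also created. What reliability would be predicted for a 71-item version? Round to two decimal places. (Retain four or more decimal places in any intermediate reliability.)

0.77

Only the ratio of lengths matters: n = 71/27 = 2.6296
r_{71} = n·r / (1 + (n − 1)·r) = 1.4726 / 1.9126 ≈ 0.7699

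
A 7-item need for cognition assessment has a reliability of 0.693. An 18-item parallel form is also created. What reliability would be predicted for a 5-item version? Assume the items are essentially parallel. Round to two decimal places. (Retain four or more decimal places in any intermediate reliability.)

The 18-item form is not needed; work directly from the 7-item form with n = 5/7 = 0.7143.
r_{5} = n·r / (1 + (n − 1)·r) = 0.4950 / 0.8020 ≈ 0.6172

0.62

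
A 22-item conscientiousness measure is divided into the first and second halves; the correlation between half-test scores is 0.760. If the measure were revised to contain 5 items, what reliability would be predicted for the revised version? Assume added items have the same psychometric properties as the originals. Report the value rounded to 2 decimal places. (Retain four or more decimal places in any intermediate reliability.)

Spearman-Brown correction (n = 2): r_full = 2·0.760/(1 + 0.760) = 0.8636
Then adjust to 5 items: n = 5/22 = 0.2273
r_new = n·r_full / (1 + (n − 1)·r_full) = 0.1963 / 0.3327 ≈ 0.5900

0.59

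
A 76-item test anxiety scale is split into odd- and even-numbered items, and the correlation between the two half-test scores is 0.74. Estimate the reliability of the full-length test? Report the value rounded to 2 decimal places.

Apply the Spearman-Brown correction with n = 2:
r_full = 2r_hh / (1 + r_hh) = 2 × 0.74 / (1 + 0.74)
r_full = 1.4800 / 1.7400 ≈ 0.8506

0.85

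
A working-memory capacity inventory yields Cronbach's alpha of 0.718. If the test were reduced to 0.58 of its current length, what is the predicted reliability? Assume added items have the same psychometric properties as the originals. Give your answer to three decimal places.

r_new = (0.58 × 0.718) / (1 + (0.58 − 1) × 0.718)
     = 0.4164 / 0.6984 = 0.5962

0.596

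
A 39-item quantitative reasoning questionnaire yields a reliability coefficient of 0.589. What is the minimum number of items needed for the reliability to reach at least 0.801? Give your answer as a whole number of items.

110

Invert Spearman-Brown to solve for n:
n = r*(1 − r) / [ r (1 − r*) ]
n = 0.801(1 − 0.589) / [0.589(1 − 0.801)]
n = 0.329211 / 0.117211 ≈ 2.8087
2.8087 × 39 = 109.54 → 110 items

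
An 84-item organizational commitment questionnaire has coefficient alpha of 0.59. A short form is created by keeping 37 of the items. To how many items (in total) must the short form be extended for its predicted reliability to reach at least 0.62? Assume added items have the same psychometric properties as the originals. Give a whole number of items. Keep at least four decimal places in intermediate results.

First, r for the 37-item form: n = 37/84 = 0.4405, so r_37 = 0.4405·0.59/(1 + (0.4405 − 1)·0.59) = 0.3880
Then solve for n' with r_old = 0.3880, r_target = 0.62: n' = 0.62(1 − 0.3880)/[0.3880(1 − 0.62)] = 2.5735
Total items = 2.5735 × 37 = 95.22, rounded up to 96.

96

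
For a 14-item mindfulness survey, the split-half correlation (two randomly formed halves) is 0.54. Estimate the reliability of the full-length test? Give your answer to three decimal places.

The full test is twice the length of either half (n = 2).
r_full = 2r_hh / (1 + r_hh) = 2 × 0.54 / (1 + 0.54)
       = 1.0800 / 1.5400 = 0.7013

0.701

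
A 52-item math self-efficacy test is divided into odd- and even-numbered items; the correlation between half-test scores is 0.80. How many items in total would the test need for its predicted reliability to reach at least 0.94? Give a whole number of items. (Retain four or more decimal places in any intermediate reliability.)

r_full = 2(0.80)/(1 + 0.80) = 0.8889
n = r_tgt(1 − r_full) / [r_full(1 − r_tgt)] = 0.94 × 0.1111 / (0.8889 × 0.06) ≈ 1.9581
Items = 1.9581 × 52 ≈ 101.82 → 102

102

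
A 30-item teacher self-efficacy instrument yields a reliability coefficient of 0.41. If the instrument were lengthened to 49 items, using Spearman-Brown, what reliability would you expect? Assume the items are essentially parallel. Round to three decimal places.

Length ratio n = 49/30 = 1.6333
Apply the Spearman-Brown prophecy formula, r' = nr / [1 + (n − 1)r]:
r_new = 1.6333·0.41 / [1 + (1.6333 − 1)·0.41]
r_new = 0.6697 / 1.2597 ≈ 0.5316

0.532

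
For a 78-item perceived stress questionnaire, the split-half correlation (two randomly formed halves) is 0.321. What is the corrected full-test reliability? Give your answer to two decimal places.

r_full = 2r_hh / (1 + r_hh) = 2 × 0.321 / (1 + 0.321)
r_full = 0.6420 / 1.3210 ≈ 0.4860

0.49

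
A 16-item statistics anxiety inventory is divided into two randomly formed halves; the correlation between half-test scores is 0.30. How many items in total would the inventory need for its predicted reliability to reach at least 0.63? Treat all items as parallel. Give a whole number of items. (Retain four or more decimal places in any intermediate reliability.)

Corrected full-test reliability: r_full = 2 × 0.30 / (1 + 0.30) ≈ 0.4615
n = r_tgt(1 − r_full) / [r_full(1 − r_tgt)] = 0.63 × 0.5385 / (0.4615 × 0.37) ≈ 1.9868
Items = 1.9868 × 16 ≈ 31.79 → 32

32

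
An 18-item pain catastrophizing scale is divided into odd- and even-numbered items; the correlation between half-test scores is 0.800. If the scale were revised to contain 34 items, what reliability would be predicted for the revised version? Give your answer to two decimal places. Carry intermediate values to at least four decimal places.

Spearman-Brown correction (n = 2): r_full = 2·0.800/(1 + 0.800) = 0.8889
Then adjust to 34 items: n = 34/18 = 1.8889
r_new = n·r_full / (1 + (n − 1)·r_full) = 1.6790 / 1.7901 ≈ 0.9379

0.94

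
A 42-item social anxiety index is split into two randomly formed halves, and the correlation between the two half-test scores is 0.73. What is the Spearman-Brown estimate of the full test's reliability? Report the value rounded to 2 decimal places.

0.84

The full test is twice the length of either half (n = 2).
r_full = 2r_hh / (1 + r_hh) = 2 × 0.73 / (1 + 0.73)
r_full = 1.4600 / 1.7300 ≈ 0.8439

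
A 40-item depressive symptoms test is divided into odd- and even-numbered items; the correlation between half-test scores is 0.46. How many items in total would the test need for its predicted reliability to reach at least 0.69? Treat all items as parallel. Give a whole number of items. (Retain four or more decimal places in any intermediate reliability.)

53

Corrected full-test reliability: r_full = 2 × 0.46 / (1 + 0.46) ≈ 0.6301
n = r_tgt(1 − r_full) / [r_full(1 − r_tgt)] = 0.69 × 0.3699 / (0.6301 × 0.31) ≈ 1.3067
Items = 1.3067 × 40 ≈ 52.27 → 53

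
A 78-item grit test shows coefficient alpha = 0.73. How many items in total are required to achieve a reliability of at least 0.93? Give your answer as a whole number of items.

384

Invert Spearman-Brown to solve for n:
n = r*(1 − r) / [ r (1 − r*) ]
n = 0.93(1 − 0.73) / [0.73(1 − 0.93)]
n = 0.2511 / 0.0511 ≈ 4.9139
Items needed = n × 78 = 4.9139 × 78 ≈ 383.28 → round up to 384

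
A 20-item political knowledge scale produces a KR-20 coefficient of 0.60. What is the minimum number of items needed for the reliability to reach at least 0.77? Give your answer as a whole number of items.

n = 0.77 × (1 − 0.60) / [ 0.60 × (1 − 0.77) ]
  = 0.3080 / 0.1380 = 2.2319
Items needed = n × 20 = 2.2319 × 20 ≈ 44.64 → round up to 45

45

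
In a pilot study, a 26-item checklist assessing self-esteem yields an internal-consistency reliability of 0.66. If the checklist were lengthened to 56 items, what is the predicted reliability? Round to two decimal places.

0.81

n = 56/26 = 2.1538
Apply the Spearman-Brown prophecy formula, r' = nr / [1 + (n − 1)r]:
r_new = 2.1538·0.66 / [1 + (2.1538 − 1)·0.66]
r_new = 1.4215 / 1.7615 ≈ 0.8070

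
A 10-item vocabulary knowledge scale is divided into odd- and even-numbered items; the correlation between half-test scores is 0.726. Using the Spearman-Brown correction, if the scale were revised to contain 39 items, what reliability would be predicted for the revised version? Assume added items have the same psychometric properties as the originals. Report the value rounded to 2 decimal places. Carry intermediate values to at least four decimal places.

0.95

Full-test reliability from the split-half r: r_full = 2(0.726)/(1 + 0.726) = 0.8413
Length factor from 10 to 39 items: n = 39/10 = 3.9000
r_new = n·r_full / (1 + (n − 1)·r_full) = 3.2811 / 3.4398 ≈ 0.9539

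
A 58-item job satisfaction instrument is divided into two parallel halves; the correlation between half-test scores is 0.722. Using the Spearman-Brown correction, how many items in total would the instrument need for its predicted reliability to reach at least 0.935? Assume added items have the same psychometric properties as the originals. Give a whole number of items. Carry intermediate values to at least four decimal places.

161

Corrected full-test reliability: r_full = 2 × 0.722 / (1 + 0.722) ≈ 0.8386
n = r_tgt(1 − r_full) / [r_full(1 − r_tgt)] = 0.935 × 0.1614 / (0.8386 × 0.065) ≈ 2.7685
Items = 2.7685 × 58 ≈ 160.57 → 161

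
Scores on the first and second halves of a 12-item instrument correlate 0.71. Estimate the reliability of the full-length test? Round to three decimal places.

0.830

r_full = 2(0.71) / (1 + 0.71)
r_full = 1.4200 / 1.7100 ≈ 0.8304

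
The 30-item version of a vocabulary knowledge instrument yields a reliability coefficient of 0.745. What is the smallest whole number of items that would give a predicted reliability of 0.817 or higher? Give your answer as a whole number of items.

Invert Spearman-Brown to solve for n:
n = r_target (1 − r_old) / [ r_old (1 − r_target) ]
n = [0.817 × 0.255] / [0.745 × 0.183]
  = 0.208335 / 0.136335 = 1.5281
So the test needs 1.5281 × 30 ≈ 45.84 items; rounding up, 46.

46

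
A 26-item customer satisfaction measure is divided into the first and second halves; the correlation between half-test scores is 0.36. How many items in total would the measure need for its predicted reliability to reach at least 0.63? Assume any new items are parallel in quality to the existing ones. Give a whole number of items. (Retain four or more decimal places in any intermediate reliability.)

40

r_full = 2(0.36)/(1 + 0.36) = 0.5294
n = r_tgt(1 − r_full) / [r_full(1 − r_tgt)] = 0.63 × 0.4706 / (0.5294 × 0.37) ≈ 1.5136
Items = 1.5136 × 26 ≈ 39.35 → 40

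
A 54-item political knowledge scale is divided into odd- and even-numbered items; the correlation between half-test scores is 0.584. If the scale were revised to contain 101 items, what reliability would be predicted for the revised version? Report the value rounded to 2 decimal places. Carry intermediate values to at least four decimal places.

Spearman-Brown correction (n = 2): r_full = 2·0.584/(1 + 0.584) = 0.7374
Length factor from 54 to 101 items: n = 101/54 = 1.8704
r_new = n·r_full / (1 + (n − 1)·r_full) = 1.3792 / 1.6418 ≈ 0.8401

0.84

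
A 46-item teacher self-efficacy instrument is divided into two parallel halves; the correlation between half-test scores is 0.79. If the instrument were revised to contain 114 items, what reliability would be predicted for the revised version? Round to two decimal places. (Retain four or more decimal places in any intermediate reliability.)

0.95

Spearman-Brown correction (n = 2): r_full = 2·0.79/(1 + 0.79) = 0.8827
Length factor from 46 to 114 items: n = 114/46 = 2.4783
r_new = n·r_full / (1 + (n − 1)·r_full) = 2.1876 / 2.3049 ≈ 0.9491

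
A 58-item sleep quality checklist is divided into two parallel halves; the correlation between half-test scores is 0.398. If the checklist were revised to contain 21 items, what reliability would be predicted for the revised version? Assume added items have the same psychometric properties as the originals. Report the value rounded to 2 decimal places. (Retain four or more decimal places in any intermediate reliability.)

Full-test reliability from the split-half r: r_full = 2(0.398)/(1 + 0.398) = 0.5694
Length factor from 58 to 21 items: n = 21/58 = 0.3621
r_new = n·r_full / (1 + (n − 1)·r_full) = 0.2062 / 0.6368 ≈ 0.3238

0.32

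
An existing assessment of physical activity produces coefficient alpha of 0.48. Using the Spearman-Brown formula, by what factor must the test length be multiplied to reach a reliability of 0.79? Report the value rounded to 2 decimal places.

4.08

n = [0.79 × 0.52] / [0.48 × 0.21]
  = 0.4108 / 0.1008 = 4.0754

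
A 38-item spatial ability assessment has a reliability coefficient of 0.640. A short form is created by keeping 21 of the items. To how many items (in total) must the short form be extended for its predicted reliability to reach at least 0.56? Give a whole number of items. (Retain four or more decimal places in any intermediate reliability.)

First, r for the 21-item form: n = 21/38 = 0.5526, so r_21 = 0.5526·0.640/(1 + (0.5526 − 1)·0.640) = 0.4956
Length factor from the short form to reach 0.56: n' = 0.56(1 − 0.4956) / [0.4956(1 − 0.56)] ≈ 1.2953
Total items = 1.2953 × 21 = 27.20, rounded up to 28.

28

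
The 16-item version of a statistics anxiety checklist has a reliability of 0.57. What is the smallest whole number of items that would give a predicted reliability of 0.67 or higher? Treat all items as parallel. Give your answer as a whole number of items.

25

Invert Spearman-Brown to solve for n:
n = r_target (1 − r_old) / [ r_old (1 − r_target) ]
n = 0.67 × (1 − 0.57) / [ 0.57 × (1 − 0.67) ]
  = 0.2881 / 0.1881 = 1.5316
Items needed = n × 16 = 1.5316 × 16 ≈ 24.51 → round up to 25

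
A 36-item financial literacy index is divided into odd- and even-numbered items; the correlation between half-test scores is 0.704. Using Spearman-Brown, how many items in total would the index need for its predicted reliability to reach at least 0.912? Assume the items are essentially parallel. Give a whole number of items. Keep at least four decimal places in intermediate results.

Corrected full-test reliability: r_full = 2 × 0.704 / (1 + 0.704) ≈ 0.8263
Solve Spearman-Brown for n: n = 0.912(1 − 0.8263) / [0.8263(1 − 0.912)] = 2.1786
Items = 2.1786 × 36 ≈ 78.43 → 79

79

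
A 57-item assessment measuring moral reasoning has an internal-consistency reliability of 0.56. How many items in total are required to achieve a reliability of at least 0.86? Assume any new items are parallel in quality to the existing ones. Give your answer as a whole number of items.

n = 0.86(1 − 0.56) / [0.56(1 − 0.86)]
  = 0.3784 / 0.0784 = 4.8265
So the test needs 4.8265 × 57 ≈ 275.11 items; rounding up, 276.

276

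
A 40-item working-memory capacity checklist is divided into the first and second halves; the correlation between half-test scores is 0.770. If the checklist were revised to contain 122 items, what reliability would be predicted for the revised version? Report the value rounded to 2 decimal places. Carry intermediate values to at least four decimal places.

0.95

Spearman-Brown correction (n = 2): r_full = 2·0.770/(1 + 0.770) = 0.8701
Then adjust to 122 items: n = 122/40 = 3.0500
r_new = n·r_full / (1 + (n − 1)·r_full) = 2.6538 / 2.7837 ≈ 0.9533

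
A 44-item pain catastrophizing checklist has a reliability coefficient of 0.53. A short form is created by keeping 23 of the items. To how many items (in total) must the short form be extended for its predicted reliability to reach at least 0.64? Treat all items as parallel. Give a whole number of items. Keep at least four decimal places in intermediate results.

First, r for the 23-item form: n = 23/44 = 0.5227, so r_23 = 0.5227·0.53/(1 + (0.5227 − 1)·0.53) = 0.3708
Length factor from the short form to reach 0.64: n' = 0.64(1 − 0.3708) / [0.3708(1 − 0.64)] ≈ 3.0167
Total items = 3.0167 × 23 = 69.38, rounded up to 70.

70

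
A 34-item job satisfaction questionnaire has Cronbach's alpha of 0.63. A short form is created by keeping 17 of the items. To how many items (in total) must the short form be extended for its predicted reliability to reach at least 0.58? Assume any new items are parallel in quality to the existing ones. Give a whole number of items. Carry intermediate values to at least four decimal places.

28

Short-form reliability: n = 17/34 = 0.5000; r_17 = n·r/(1+(n−1)r) ≈ 0.4599
Then solve for n' with r_old = 0.4599, r_target = 0.58: n' = 0.58(1 − 0.4599)/[0.4599(1 − 0.58)] = 1.6218
Total items = 1.6218 × 17 = 27.57, rounded up to 28.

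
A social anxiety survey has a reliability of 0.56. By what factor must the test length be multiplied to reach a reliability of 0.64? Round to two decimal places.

Rearranging the Spearman-Brown formula for n,
n = r*(1 − r) / [ r (1 − r*) ]
n = [0.64 × 0.44] / [0.56 × 0.36]
  = 0.2816 / 0.2016 = 1.3968

1.40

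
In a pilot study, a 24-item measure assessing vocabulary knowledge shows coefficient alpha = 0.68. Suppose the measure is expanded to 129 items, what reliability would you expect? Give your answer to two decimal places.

0.92

n = 129/24 = 5.375
By Spearman-Brown, r_new = n r / (1 + (n − 1) r).
r_new = 5.375·0.68 / [1 + (5.375 − 1)·0.68]
     = 3.6550 / 3.9750 = 0.9195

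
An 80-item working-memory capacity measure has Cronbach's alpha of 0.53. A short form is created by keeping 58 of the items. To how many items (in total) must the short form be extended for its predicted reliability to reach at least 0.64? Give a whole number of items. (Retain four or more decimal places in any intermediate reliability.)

First, r for the 58-item form: n = 58/80 = 0.7250, so r_58 = 0.7250·0.53/(1 + (0.7250 − 1)·0.53) = 0.4498
Then solve for n' with r_old = 0.4498, r_target = 0.64: n' = 0.64(1 − 0.4498)/[0.4498(1 − 0.64)] = 2.1746
Total items = 2.1746 × 58 = 126.13, rounded up to 127.

127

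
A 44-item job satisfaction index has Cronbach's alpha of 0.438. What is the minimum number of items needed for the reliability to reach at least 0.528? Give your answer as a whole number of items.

Spearman-Brown solved for the length factor n:
n = r_target (1 − r_old) / [ r_old (1 − r_target) ]
n = 0.528(1 − 0.438) / [0.438(1 − 0.528)]
n = 0.296736 / 0.206736 ≈ 1.4353
Items needed = n × 44 = 1.4353 × 44 ≈ 63.15 → round up to 64

64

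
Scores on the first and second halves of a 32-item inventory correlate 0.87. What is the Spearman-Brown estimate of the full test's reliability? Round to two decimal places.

0.93

The full test is twice the length of either half (n = 2).
r_full = 2(0.87) / (1 + 0.87)
       = 1.7400 / 1.8700 = 0.9305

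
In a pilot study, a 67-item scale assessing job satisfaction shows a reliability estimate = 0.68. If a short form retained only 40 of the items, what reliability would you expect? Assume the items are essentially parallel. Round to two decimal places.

0.56

The new length is 40/67 = 0.597 times the old.
Apply the Spearman-Brown prophecy formula, r' = nr / [1 + (n − 1)r]:
r_new = (0.597 × 0.68) / (1 + (0.597 − 1) × 0.68)
r_new = 0.4060 / 0.7260 ≈ 0.5592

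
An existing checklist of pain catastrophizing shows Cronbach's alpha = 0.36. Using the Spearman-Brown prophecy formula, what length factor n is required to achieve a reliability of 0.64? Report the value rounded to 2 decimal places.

Invert Spearman-Brown to solve for n:
n = r*(1 − r) / [ r (1 − r*) ]
n = 0.64(1 − 0.36) / [0.36(1 − 0.64)]
n = 0.4096 / 0.1296 ≈ 3.1605

3.16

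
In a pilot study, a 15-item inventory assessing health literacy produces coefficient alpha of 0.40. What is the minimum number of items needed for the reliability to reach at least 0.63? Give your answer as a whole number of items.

Invert Spearman-Brown to solve for n:
n = r*(1 − r) / [ r (1 − r*) ]
n = [0.63 × 0.60] / [0.40 × 0.37]
n = 0.3780 / 0.1480 ≈ 2.5541
2.5541 × 15 = 38.31 → 39 items

39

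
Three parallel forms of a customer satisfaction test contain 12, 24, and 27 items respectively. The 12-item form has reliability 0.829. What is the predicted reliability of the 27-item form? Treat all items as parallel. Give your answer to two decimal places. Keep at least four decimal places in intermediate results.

0.92

Only the ratio of lengths matters: n = 27/12 = 2.2500
r_{27} = n·r / (1 + (n − 1)·r) = 1.8652 / 2.0362 ≈ 0.9160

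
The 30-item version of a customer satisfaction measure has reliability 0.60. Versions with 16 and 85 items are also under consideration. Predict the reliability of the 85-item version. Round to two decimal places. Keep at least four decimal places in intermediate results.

0.81

The 16-item form is not needed; work directly from the 30-item form with n = 85/30 = 2.8333.
r_{85} = n·r / (1 + (n − 1)·r) = 1.7000 / 2.1000 ≈ 0.8095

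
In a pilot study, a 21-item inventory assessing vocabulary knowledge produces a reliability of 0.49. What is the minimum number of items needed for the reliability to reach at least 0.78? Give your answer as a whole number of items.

78

n = 0.78 × (1 − 0.49) / [ 0.49 × (1 − 0.78) ]
n = 0.3978 / 0.1078 ≈ 3.6902
Items needed = n × 21 = 3.6902 × 21 ≈ 77.49 → round up to 78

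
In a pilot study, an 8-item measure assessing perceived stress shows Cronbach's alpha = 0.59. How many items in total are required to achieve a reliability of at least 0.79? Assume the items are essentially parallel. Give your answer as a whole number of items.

21

n = [0.79 × 0.41] / [0.59 × 0.21]
  = 0.3239 / 0.1239 = 2.6142
Items needed = n × 8 = 2.6142 × 8 ≈ 20.91 → round up to 21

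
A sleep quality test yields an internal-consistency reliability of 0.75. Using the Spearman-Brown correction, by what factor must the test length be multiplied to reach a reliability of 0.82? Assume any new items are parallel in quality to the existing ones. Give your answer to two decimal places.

1.52

n = 0.82(1 − 0.75) / [0.75(1 − 0.82)]
n = 0.2050 / 0.1350 ≈ 1.5185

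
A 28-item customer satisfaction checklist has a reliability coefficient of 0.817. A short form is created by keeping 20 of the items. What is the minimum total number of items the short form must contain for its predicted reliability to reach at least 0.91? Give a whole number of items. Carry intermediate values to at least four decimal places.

64

Short-form reliability: n = 20/28 = 0.7143; r_20 = n·r/(1+(n−1)r) ≈ 0.7613
Length factor from the short form to reach 0.91: n' = 0.91(1 − 0.7613) / [0.7613(1 − 0.91)] ≈ 3.1703
Total items = 3.1703 × 20 = 63.41, rounded up to 64.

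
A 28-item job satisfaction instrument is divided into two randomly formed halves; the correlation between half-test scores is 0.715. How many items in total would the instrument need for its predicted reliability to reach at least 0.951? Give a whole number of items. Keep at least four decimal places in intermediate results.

r_full = 2(0.715)/(1 + 0.715) = 0.8338
n = r_tgt(1 − r_full) / [r_full(1 − r_tgt)] = 0.951 × 0.1662 / (0.8338 × 0.049) ≈ 3.8686
Items = 3.8686 × 28 ≈ 108.32 → 109

109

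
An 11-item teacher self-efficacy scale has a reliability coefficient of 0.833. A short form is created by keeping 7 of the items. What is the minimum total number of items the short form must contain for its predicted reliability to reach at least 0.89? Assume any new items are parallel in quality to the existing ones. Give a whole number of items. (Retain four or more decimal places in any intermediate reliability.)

18

Short-form reliability: n = 7/11 = 0.6364; r_7 = n·r/(1+(n−1)r) ≈ 0.7604
Length factor from the short form to reach 0.89: n' = 0.89(1 − 0.7604) / [0.7604(1 − 0.89)] ≈ 2.5494
Total items = 2.5494 × 7 = 17.85, rounded up to 18.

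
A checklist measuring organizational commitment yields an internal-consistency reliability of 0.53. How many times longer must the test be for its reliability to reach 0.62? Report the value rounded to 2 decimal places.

n = 0.62 × (1 − 0.53) / [ 0.53 × (1 − 0.62) ]
n = 0.2914 / 0.2014 ≈ 1.4469

1.45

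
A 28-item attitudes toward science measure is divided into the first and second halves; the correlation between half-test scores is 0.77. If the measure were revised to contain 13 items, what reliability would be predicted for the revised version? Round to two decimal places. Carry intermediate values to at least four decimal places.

0.76

Spearman-Brown correction (n = 2): r_full = 2·0.77/(1 + 0.77) = 0.8701
Then adjust to 13 items: n = 13/28 = 0.4643
r_new = n·r_full / (1 + (n − 1)·r_full) = 0.4040 / 0.5339 ≈ 0.7567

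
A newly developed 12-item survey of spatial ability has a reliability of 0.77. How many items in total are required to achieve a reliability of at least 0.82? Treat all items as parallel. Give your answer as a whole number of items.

Invert Spearman-Brown to solve for n:
n = r_target (1 − r_old) / [ r_old (1 − r_target) ]
n = 0.82 × (1 − 0.77) / [ 0.77 × (1 − 0.82) ]
  = 0.1886 / 0.1386 = 1.3608
1.3608 × 12 = 16.33 → 17 items

17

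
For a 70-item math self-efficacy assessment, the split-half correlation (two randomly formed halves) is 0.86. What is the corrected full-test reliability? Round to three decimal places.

0.925

r_full = 2(0.86) / (1 + 0.86)
       = 1.7200 / 1.8600 = 0.9247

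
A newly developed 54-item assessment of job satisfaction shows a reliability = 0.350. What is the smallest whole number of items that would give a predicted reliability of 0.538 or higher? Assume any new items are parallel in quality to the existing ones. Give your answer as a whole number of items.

117

Rearranging the Spearman-Brown formula for n,
n = r*(1 − r) / [ r (1 − r*) ]
n = 0.538(1 − 0.350) / [0.350(1 − 0.538)]
  = 0.349700 / 0.161700 = 2.1626
Items needed = n × 54 = 2.1626 × 54 ≈ 116.78 → round up to 117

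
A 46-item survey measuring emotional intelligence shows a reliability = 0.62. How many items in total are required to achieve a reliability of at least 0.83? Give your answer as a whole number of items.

Rearranging the Spearman-Brown formula for n,
n = r*(1 − r) / [ r (1 − r*) ]
n = [0.83 × 0.38] / [0.62 × 0.17]
n = 0.3154 / 0.1054 ≈ 2.9924
2.9924 × 46 = 137.65 → 138 items

138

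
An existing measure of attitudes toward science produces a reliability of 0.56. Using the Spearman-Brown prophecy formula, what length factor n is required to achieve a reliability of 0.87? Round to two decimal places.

5.26

n = 0.87 × (1 − 0.56) / [ 0.56 × (1 − 0.87) ]
n = 0.3828 / 0.0728 ≈ 5.2582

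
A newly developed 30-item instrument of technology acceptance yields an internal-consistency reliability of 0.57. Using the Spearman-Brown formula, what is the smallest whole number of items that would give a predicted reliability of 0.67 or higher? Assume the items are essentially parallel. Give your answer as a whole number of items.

46

Rearranging the Spearman-Brown formula for n,
n = r*(1 − r) / [ r (1 − r*) ]
n = 0.67(1 − 0.57) / [0.57(1 − 0.67)]
n = 0.2881 / 0.1881 ≈ 1.5316
1.5316 × 30 = 45.95 → 46 items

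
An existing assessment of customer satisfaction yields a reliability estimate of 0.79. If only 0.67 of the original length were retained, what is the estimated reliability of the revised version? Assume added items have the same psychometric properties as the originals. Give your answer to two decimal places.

By Spearman-Brown, r_new = n r / (1 + (n − 1) r).
r_new = (0.67 × 0.79) / (1 + (0.67 − 1) × 0.79)
     = 0.5293 / 0.7393 = 0.7159

0.72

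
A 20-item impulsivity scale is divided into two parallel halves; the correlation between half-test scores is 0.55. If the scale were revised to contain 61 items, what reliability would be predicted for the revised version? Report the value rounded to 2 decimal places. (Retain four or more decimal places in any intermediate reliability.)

Spearman-Brown correction (n = 2): r_full = 2·0.55/(1 + 0.55) = 0.7097
Then adjust to 61 items: n = 61/20 = 3.0500
r_new = n·r_full / (1 + (n − 1)·r_full) = 2.1646 / 2.4549 ≈ 0.8817

0.88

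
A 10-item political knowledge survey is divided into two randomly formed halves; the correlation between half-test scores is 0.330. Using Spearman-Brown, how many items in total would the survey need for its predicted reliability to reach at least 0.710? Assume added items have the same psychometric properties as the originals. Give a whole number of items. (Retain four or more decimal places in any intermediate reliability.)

25

r_full = 2(0.330)/(1 + 0.330) = 0.4962
n = r_tgt(1 − r_full) / [r_full(1 − r_tgt)] = 0.710 × 0.5038 / (0.4962 × 0.290) ≈ 2.4858
Required items = 2.4858 × 10 = 24.86, so 25 items.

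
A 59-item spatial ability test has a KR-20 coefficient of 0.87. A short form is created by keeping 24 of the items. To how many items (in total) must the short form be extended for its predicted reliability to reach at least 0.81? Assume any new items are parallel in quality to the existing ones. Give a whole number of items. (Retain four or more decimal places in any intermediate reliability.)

38

First, r for the 24-item form: n = 24/59 = 0.4068, so r_24 = 0.4068·0.87/(1 + (0.4068 − 1)·0.87) = 0.7314
Length factor from the short form to reach 0.81: n' = 0.81(1 − 0.7314) / [0.7314(1 − 0.81)] ≈ 1.5656
Total items = 1.5656 × 24 = 37.57, rounded up to 38.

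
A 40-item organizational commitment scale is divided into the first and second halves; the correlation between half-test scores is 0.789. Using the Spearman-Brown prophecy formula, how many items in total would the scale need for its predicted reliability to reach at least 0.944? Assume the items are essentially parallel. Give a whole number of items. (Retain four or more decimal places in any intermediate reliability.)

Corrected full-test reliability: r_full = 2 × 0.789 / (1 + 0.789) ≈ 0.8821
n = r_tgt(1 − r_full) / [r_full(1 − r_tgt)] = 0.944 × 0.1179 / (0.8821 × 0.056) ≈ 2.2531
Required items = 2.2531 × 40 = 90.12, so 91 items.

91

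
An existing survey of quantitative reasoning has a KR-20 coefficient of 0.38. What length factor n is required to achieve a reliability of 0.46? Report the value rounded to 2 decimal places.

1.39

Spearman-Brown solved for the length factor n:
n = r*(1 − r) / [ r (1 − r*) ]
n = 0.46(1 − 0.38) / [0.38(1 − 0.46)]
  = 0.2852 / 0.2052 = 1.3899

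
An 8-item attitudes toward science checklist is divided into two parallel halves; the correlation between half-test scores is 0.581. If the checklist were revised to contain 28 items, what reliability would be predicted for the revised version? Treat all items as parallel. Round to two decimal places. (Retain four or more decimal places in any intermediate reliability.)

First correct the split-half correlation to full-test reliability: r_full = 2 × 0.581 / (1 + 0.581) ≈ 0.7350
Length factor from 8 to 28 items: n = 28/8 = 3.5000
r_new = n·r_full / (1 + (n − 1)·r_full) = 2.5725 / 2.8375 ≈ 0.9066

0.91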